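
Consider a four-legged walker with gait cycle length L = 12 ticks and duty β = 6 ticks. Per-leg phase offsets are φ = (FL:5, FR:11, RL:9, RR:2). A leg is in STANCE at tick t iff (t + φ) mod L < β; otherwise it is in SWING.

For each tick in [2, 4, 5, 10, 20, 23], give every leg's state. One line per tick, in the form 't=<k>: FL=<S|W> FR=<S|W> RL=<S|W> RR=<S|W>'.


t=2: phase=(7,1,11,4) vs β=6 → FL=W FR=S RL=W RR=S
t=4: phase=(9,3,1,6) vs β=6 → FL=W FR=S RL=S RR=W
t=5: phase=(10,4,2,7) vs β=6 → FL=W FR=S RL=S RR=W
t=10: phase=(3,9,7,0) vs β=6 → FL=S FR=W RL=W RR=S
t=20: phase=(1,7,5,10) vs β=6 → FL=S FR=W RL=S RR=W
t=23: phase=(4,10,8,1) vs β=6 → FL=S FR=W RL=W RR=S

t=2: FL=W FR=S RL=W RR=S
t=4: FL=W FR=S RL=S RR=W
t=5: FL=W FR=S RL=S RR=W
t=10: FL=S FR=W RL=W RR=S
t=20: FL=S FR=W RL=S RR=W
t=23: FL=S FR=W RL=W RR=S


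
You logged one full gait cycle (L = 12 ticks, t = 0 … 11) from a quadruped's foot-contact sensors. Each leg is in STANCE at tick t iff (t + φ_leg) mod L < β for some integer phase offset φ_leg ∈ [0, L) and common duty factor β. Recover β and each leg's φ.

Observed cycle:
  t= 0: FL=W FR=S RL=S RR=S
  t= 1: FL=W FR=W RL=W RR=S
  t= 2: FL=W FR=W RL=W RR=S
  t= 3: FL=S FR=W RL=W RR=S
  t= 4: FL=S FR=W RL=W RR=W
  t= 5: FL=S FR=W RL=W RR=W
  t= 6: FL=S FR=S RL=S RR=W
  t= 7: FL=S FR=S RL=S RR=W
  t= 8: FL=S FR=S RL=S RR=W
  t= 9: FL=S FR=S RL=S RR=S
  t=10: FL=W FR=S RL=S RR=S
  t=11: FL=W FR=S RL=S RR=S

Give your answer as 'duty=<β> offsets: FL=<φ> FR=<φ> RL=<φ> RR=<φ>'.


duty β = stance ticks per leg = 7
FL: stance ticks = 7; W→S at t=3 → φ=9
FR: stance ticks = 7; W→S at t=6 → φ=6
RL: stance ticks = 7; W→S at t=6 → φ=6
RR: stance ticks = 7; W→S at t=9 → φ=3

duty=7 offsets: FL=9 FR=6 RL=6 RR=3


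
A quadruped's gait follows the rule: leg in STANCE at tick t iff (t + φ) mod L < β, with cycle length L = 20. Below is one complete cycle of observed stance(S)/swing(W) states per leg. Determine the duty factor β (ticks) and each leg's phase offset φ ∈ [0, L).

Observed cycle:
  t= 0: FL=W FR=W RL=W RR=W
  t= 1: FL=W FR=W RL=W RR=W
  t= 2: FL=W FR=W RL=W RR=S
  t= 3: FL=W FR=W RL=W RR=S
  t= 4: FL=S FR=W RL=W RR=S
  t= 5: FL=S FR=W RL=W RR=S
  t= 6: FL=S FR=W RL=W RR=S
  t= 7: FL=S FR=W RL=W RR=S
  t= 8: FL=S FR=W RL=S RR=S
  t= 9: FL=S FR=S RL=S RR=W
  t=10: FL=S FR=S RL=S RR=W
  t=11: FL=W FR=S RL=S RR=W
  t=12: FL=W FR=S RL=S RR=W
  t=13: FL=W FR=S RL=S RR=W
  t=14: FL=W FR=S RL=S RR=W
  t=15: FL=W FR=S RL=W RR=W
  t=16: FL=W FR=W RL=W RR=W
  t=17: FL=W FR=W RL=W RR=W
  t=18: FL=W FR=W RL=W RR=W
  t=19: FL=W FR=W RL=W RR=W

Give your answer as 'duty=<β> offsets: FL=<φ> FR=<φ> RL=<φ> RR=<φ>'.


duty β = stance ticks per leg = 7
FL: stance ticks = 7; W→S at t=4 → φ=16
FR: stance ticks = 7; W→S at t=9 → φ=11
RL: stance ticks = 7; W→S at t=8 → φ=12
RR: stance ticks = 7; W→S at t=2 → φ=18

duty=7 offsets: FL=16 FR=11 RL=12 RR=18


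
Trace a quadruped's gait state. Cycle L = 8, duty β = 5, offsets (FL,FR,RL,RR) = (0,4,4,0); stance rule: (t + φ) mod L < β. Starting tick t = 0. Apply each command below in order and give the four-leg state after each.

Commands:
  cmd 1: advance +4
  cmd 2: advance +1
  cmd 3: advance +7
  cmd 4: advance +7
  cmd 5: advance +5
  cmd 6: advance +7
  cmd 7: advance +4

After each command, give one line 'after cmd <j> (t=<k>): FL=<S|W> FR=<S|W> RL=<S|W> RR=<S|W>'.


start t=0: FL=S FR=S RL=S RR=S
cmd 1: advance +4 → t=4, phase=(4,0,0,4) → FL=S FR=S RL=S RR=S
cmd 2: advance +1 → t=5, phase=(5,1,1,5) → FL=W FR=S RL=S RR=W
cmd 3: advance +7 → t=12, phase=(4,0,0,4) → FL=S FR=S RL=S RR=S
cmd 4: advance +7 → t=19, phase=(3,7,7,3) → FL=S FR=W RL=W RR=S
cmd 5: advance +5 → t=24, phase=(0,4,4,0) → FL=S FR=S RL=S RR=S
cmd 6: advance +7 → t=31, phase=(7,3,3,7) → FL=W FR=S RL=S RR=W
cmd 7: advance +4 → t=35, phase=(3,7,7,3) → FL=S FR=W RL=W RR=S

after cmd 1 (t=4): FL=S FR=S RL=S RR=S
after cmd 2 (t=5): FL=W FR=S RL=S RR=W
after cmd 3 (t=12): FL=S FR=S RL=S RR=S
after cmd 4 (t=19): FL=S FR=W RL=W RR=S
after cmd 5 (t=24): FL=S FR=S RL=S RR=S
after cmd 6 (t=31): FL=W FR=S RL=S RR=W
after cmd 7 (t=35): FL=S FR=W RL=W RR=S


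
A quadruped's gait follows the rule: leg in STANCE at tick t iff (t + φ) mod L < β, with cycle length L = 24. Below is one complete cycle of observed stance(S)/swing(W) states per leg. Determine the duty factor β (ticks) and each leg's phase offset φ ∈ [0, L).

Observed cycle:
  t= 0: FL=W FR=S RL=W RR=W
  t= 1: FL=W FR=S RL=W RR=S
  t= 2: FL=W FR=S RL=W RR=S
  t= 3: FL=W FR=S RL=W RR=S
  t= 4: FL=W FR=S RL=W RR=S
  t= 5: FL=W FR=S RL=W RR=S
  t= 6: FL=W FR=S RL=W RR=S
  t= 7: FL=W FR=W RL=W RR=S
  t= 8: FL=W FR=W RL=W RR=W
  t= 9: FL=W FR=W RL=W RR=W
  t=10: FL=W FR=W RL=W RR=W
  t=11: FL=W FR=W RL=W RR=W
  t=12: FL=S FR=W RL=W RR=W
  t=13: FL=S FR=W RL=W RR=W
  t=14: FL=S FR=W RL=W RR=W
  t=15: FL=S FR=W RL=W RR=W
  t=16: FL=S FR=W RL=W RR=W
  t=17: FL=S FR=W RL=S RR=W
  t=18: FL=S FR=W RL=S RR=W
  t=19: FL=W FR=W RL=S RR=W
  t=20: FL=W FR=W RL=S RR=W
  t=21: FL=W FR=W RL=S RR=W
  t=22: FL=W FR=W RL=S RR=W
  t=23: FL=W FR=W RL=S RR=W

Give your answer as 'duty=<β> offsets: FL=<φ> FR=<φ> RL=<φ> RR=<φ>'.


duty β = stance ticks per leg = 7
FL: stance ticks = 7; W→S at t=12 → φ=12
FR: stance ticks = 7; W→S at t=0 → φ=0
RL: stance ticks = 7; W→S at t=17 → φ=7
RR: stance ticks = 7; W→S at t=1 → φ=23

duty=7 offsets: FL=12 FR=0 RL=7 RR=23


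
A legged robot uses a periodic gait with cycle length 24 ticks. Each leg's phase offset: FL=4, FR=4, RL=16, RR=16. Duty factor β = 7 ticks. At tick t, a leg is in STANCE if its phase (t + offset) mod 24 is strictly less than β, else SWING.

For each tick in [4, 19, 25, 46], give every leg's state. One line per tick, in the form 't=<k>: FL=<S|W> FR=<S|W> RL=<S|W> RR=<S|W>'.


t=4: FL=W FR=W RL=W RR=W
t=19: FL=W FR=W RL=W RR=W
t=25: FL=S FR=S RL=W RR=W
t=46: FL=S FR=S RL=W RR=W

t=4: phase=(8,8,20,20) vs β=7 → FL=W FR=W RL=W RR=W
t=19: phase=(23,23,11,11) vs β=7 → FL=W FR=W RL=W RR=W
t=25: phase=(5,5,17,17) vs β=7 → FL=S FR=S RL=W RR=W
t=46: phase=(2,2,14,14) vs β=7 → FL=S FR=S RL=W RR=W


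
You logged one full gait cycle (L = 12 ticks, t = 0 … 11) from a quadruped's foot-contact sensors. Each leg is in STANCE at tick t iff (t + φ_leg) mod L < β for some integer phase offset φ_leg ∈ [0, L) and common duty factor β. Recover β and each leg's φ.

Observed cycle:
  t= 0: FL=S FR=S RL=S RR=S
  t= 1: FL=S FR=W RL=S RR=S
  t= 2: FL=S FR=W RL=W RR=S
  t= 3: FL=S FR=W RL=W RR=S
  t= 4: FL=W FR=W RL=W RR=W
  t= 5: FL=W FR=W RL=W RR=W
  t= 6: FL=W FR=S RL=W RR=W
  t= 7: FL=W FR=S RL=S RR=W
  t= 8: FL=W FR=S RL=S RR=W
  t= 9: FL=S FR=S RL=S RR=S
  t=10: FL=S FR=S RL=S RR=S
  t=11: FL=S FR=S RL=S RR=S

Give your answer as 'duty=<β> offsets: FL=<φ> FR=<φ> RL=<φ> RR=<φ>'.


duty β = stance ticks per leg = 7
FL: stance ticks = 7; W→S at t=9 → φ=3
FR: stance ticks = 7; W→S at t=6 → φ=6
RL: stance ticks = 7; W→S at t=7 → φ=5
RR: stance ticks = 7; W→S at t=9 → φ=3

duty=7 offsets: FL=3 FR=6 RL=5 RR=3


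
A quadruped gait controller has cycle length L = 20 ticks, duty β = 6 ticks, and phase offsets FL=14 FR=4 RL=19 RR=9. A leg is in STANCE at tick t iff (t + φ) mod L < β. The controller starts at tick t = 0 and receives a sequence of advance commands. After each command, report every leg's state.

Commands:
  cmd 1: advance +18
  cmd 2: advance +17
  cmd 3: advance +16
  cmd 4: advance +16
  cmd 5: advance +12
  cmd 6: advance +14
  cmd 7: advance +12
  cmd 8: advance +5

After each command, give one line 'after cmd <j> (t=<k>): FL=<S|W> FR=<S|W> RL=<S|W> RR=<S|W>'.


after cmd 1 (t=18): FL=W FR=S RL=W RR=W
after cmd 2 (t=35): FL=W FR=W RL=W RR=S
after cmd 3 (t=51): FL=S FR=W RL=W RR=S
after cmd 4 (t=67): FL=S FR=W RL=W RR=W
after cmd 5 (t=79): FL=W FR=S RL=W RR=W
after cmd 6 (t=93): FL=W FR=W RL=W RR=S
after cmd 7 (t=105): FL=W FR=W RL=S RR=W
after cmd 8 (t=110): FL=S FR=W RL=W RR=W

start t=0: FL=W FR=S RL=W RR=W
cmd 1: advance +18 → t=18, phase=(12,2,17,7) → FL=W FR=S RL=W RR=W
cmd 2: advance +17 → t=35, phase=(9,19,14,4) → FL=W FR=W RL=W RR=S
cmd 3: advance +16 → t=51, phase=(5,15,10,0) → FL=S FR=W RL=W RR=S
cmd 4: advance +16 → t=67, phase=(1,11,6,16) → FL=S FR=W RL=W RR=W
cmd 5: advance +12 → t=79, phase=(13,3,18,8) → FL=W FR=S RL=W RR=W
cmd 6: advance +14 → t=93, phase=(7,17,12,2) → FL=W FR=W RL=W RR=S
cmd 7: advance +12 → t=105, phase=(19,9,4,14) → FL=W FR=W RL=S RR=W
cmd 8: advance +5 → t=110, phase=(4,14,9,19) → FL=S FR=W RL=W RR=W


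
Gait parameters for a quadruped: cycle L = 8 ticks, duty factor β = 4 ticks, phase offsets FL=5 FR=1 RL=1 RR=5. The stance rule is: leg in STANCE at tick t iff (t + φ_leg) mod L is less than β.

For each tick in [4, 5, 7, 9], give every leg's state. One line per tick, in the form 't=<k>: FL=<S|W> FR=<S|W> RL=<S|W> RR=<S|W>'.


t=4: phase=(1,5,5,1) vs β=4 → FL=S FR=W RL=W RR=S
t=5: phase=(2,6,6,2) vs β=4 → FL=S FR=W RL=W RR=S
t=7: phase=(4,0,0,4) vs β=4 → FL=W FR=S RL=S RR=W
t=9: phase=(6,2,2,6) vs β=4 → FL=W FR=S RL=S RR=W

t=4: FL=S FR=W RL=W RR=S
t=5: FL=S FR=W RL=W RR=S
t=7: FL=W FR=S RL=S RR=W
t=9: FL=W FR=S RL=S RR=W


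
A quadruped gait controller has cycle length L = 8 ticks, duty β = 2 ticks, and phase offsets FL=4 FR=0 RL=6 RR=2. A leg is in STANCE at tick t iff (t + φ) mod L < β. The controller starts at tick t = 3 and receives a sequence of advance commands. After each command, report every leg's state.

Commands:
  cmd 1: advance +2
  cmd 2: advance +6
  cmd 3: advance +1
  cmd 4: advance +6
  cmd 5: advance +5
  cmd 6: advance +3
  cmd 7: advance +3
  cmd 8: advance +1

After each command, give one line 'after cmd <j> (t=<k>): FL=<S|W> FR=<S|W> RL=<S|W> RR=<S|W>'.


after cmd 1 (t=5): FL=S FR=W RL=W RR=W
after cmd 2 (t=11): FL=W FR=W RL=S RR=W
after cmd 3 (t=12): FL=S FR=W RL=W RR=W
after cmd 4 (t=18): FL=W FR=W RL=S RR=W
after cmd 5 (t=23): FL=W FR=W RL=W RR=S
after cmd 6 (t=26): FL=W FR=W RL=S RR=W
after cmd 7 (t=29): FL=S FR=W RL=W RR=W
after cmd 8 (t=30): FL=W FR=W RL=W RR=S

start t=3: FL=W FR=W RL=S RR=W
cmd 1: advance +2 → t=5, phase=(1,5,3,7) → FL=S FR=W RL=W RR=W
cmd 2: advance +6 → t=11, phase=(7,3,1,5) → FL=W FR=W RL=S RR=W
cmd 3: advance +1 → t=12, phase=(0,4,2,6) → FL=S FR=W RL=W RR=W
cmd 4: advance +6 → t=18, phase=(6,2,0,4) → FL=W FR=W RL=S RR=W
cmd 5: advance +5 → t=23, phase=(3,7,5,1) → FL=W FR=W RL=W RR=S
cmd 6: advance +3 → t=26, phase=(6,2,0,4) → FL=W FR=W RL=S RR=W
cmd 7: advance +3 → t=29, phase=(1,5,3,7) → FL=S FR=W RL=W RR=W
cmd 8: advance +1 → t=30, phase=(2,6,4,0) → FL=W FR=W RL=W RR=S


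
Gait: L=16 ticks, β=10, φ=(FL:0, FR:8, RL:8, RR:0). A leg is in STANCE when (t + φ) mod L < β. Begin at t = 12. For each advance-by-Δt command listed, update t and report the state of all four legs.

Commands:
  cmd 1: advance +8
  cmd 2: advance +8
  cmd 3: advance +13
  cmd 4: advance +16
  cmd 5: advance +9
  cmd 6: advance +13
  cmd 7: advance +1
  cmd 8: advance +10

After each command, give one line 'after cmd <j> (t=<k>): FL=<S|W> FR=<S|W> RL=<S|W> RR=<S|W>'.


start t=12: FL=W FR=S RL=S RR=W
cmd 1: advance +8 → t=20, phase=(4,12,12,4) → FL=S FR=W RL=W RR=S
cmd 2: advance +8 → t=28, phase=(12,4,4,12) → FL=W FR=S RL=S RR=W
cmd 3: advance +13 → t=41, phase=(9,1,1,9) → FL=S FR=S RL=S RR=S
cmd 4: advance +16 → t=57, phase=(9,1,1,9) → FL=S FR=S RL=S RR=S
cmd 5: advance +9 → t=66, phase=(2,10,10,2) → FL=S FR=W RL=W RR=S
cmd 6: advance +13 → t=79, phase=(15,7,7,15) → FL=W FR=S RL=S RR=W
cmd 7: advance +1 → t=80, phase=(0,8,8,0) → FL=S FR=S RL=S RR=S
cmd 8: advance +10 → t=90, phase=(10,2,2,10) → FL=W FR=S RL=S RR=W

after cmd 1 (t=20): FL=S FR=W RL=W RR=S
after cmd 2 (t=28): FL=W FR=S RL=S RR=W
after cmd 3 (t=41): FL=S FR=S RL=S RR=S
after cmd 4 (t=57): FL=S FR=S RL=S RR=S
after cmd 5 (t=66): FL=S FR=W RL=W RR=S
after cmd 6 (t=79): FL=W FR=S RL=S RR=W
after cmd 7 (t=80): FL=S FR=S RL=S RR=S
after cmd 8 (t=90): FL=W FR=S RL=S RR=W


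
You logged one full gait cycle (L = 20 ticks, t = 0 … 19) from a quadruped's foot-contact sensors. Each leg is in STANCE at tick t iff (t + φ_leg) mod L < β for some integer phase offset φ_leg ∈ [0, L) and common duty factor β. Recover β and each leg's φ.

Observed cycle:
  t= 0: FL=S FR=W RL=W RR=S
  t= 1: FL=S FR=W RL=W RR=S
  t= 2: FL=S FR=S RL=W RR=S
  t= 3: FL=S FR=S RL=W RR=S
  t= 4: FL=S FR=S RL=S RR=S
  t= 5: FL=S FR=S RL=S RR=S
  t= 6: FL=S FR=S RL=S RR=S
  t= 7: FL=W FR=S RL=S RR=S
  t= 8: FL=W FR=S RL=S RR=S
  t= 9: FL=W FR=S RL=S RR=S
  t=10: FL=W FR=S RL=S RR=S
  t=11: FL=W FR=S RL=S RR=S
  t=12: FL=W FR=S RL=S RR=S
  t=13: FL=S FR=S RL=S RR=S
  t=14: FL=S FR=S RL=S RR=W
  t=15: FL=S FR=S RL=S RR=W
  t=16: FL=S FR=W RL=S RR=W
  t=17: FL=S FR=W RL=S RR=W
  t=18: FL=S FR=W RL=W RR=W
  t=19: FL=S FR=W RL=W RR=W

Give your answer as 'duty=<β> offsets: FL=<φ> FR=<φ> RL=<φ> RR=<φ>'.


duty=14 offsets: FL=7 FR=18 RL=16 RR=0

duty β = stance ticks per leg = 14
FL: stance ticks = 14; W→S at t=13 → φ=7
FR: stance ticks = 14; W→S at t=2 → φ=18
RL: stance ticks = 14; W→S at t=4 → φ=16
RR: stance ticks = 14; W→S at t=0 → φ=0


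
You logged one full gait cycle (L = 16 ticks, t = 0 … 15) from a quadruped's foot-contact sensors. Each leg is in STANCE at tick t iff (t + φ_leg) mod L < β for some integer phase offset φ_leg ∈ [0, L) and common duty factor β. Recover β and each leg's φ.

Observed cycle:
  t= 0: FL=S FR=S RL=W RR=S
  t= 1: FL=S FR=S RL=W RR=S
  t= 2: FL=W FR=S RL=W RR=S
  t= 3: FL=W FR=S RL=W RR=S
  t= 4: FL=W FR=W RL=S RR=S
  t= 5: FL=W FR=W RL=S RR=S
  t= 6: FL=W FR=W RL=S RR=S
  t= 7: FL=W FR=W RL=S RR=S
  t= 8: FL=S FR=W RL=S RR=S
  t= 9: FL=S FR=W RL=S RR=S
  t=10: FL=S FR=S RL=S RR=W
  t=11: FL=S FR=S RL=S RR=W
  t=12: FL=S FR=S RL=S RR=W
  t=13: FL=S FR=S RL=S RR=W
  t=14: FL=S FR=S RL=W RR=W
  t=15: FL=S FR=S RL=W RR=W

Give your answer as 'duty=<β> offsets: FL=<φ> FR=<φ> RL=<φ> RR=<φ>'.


duty β = stance ticks per leg = 10
FL: stance ticks = 10; W→S at t=8 → φ=8
FR: stance ticks = 10; W→S at t=10 → φ=6
RL: stance ticks = 10; W→S at t=4 → φ=12
RR: stance ticks = 10; W→S at t=0 → φ=0

duty=10 offsets: FL=8 FR=6 RL=12 RR=0


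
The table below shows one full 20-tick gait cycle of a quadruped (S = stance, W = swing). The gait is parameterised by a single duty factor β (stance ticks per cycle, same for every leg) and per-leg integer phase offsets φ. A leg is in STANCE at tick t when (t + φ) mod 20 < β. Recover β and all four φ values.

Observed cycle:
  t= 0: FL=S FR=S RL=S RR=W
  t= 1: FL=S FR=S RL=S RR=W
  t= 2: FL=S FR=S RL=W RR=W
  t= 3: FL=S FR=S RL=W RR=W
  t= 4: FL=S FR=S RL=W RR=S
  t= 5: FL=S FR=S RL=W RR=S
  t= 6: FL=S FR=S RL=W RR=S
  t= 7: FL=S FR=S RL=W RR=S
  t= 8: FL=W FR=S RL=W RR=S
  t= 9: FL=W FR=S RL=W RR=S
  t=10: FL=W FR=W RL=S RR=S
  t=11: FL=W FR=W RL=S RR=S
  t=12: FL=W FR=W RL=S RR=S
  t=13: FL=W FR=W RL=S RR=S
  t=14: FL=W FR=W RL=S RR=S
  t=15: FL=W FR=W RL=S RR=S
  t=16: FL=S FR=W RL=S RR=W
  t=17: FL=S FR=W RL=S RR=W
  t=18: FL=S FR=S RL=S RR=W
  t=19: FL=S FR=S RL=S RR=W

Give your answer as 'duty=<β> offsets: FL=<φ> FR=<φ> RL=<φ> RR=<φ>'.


duty β = stance ticks per leg = 12
FL: stance ticks = 12; W→S at t=16 → φ=4
FR: stance ticks = 12; W→S at t=18 → φ=2
RL: stance ticks = 12; W→S at t=10 → φ=10
RR: stance ticks = 12; W→S at t=4 → φ=16

duty=12 offsets: FL=4 FR=2 RL=10 RR=16


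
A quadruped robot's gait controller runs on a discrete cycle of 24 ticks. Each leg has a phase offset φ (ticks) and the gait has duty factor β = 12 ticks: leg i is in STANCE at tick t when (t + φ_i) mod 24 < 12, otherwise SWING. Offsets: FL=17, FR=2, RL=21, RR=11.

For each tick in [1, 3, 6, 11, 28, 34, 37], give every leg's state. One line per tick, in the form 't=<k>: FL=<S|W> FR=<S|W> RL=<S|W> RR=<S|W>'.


t=1: FL=W FR=S RL=W RR=W
t=3: FL=W FR=S RL=S RR=W
t=6: FL=W FR=S RL=S RR=W
t=11: FL=S FR=W RL=S RR=W
t=28: FL=W FR=S RL=S RR=W
t=34: FL=S FR=W RL=S RR=W
t=37: FL=S FR=W RL=S RR=S

t=1: phase=(18,3,22,12) vs β=12 → FL=W FR=S RL=W RR=W
t=3: phase=(20,5,0,14) vs β=12 → FL=W FR=S RL=S RR=W
t=6: phase=(23,8,3,17) vs β=12 → FL=W FR=S RL=S RR=W
t=11: phase=(4,13,8,22) vs β=12 → FL=S FR=W RL=S RR=W
t=28: phase=(21,6,1,15) vs β=12 → FL=W FR=S RL=S RR=W
t=34: phase=(3,12,7,21) vs β=12 → FL=S FR=W RL=S RR=W
t=37: phase=(6,15,10,0) vs β=12 → FL=S FR=W RL=S RR=S


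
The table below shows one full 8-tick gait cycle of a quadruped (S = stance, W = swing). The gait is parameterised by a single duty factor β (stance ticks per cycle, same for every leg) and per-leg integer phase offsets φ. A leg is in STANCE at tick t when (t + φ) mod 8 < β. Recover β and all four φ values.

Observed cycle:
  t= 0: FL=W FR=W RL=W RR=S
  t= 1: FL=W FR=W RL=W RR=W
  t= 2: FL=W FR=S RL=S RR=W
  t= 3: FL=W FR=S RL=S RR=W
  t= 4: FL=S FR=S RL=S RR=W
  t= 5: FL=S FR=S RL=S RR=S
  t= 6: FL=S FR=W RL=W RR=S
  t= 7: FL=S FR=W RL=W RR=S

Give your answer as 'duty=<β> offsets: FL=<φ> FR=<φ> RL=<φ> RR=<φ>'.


duty β = stance ticks per leg = 4
FL: stance ticks = 4; W→S at t=4 → φ=4
FR: stance ticks = 4; W→S at t=2 → φ=6
RL: stance ticks = 4; W→S at t=2 → φ=6
RR: stance ticks = 4; W→S at t=5 → φ=3

duty=4 offsets: FL=4 FR=6 RL=6 RR=3


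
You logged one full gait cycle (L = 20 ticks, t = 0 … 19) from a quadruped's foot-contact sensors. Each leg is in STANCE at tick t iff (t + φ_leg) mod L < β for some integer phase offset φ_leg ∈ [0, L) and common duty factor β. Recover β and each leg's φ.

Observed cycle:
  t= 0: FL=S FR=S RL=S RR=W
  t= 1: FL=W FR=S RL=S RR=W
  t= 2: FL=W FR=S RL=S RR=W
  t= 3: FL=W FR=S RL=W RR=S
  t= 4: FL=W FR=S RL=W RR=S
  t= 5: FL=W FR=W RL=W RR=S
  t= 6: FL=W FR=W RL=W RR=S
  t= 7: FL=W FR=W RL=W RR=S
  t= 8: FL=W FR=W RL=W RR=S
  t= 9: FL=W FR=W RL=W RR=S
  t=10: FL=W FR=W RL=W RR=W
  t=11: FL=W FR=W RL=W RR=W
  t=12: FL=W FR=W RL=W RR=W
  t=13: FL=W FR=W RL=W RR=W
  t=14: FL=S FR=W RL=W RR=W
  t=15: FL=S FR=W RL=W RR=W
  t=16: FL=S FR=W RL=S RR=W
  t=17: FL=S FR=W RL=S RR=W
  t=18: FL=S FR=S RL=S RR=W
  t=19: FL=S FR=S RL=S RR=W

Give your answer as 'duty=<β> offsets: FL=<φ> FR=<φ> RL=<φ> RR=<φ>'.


duty=7 offsets: FL=6 FR=2 RL=4 RR=17

duty β = stance ticks per leg = 7
FL: stance ticks = 7; W→S at t=14 → φ=6
FR: stance ticks = 7; W→S at t=18 → φ=2
RL: stance ticks = 7; W→S at t=16 → φ=4
RR: stance ticks = 7; W→S at t=3 → φ=17


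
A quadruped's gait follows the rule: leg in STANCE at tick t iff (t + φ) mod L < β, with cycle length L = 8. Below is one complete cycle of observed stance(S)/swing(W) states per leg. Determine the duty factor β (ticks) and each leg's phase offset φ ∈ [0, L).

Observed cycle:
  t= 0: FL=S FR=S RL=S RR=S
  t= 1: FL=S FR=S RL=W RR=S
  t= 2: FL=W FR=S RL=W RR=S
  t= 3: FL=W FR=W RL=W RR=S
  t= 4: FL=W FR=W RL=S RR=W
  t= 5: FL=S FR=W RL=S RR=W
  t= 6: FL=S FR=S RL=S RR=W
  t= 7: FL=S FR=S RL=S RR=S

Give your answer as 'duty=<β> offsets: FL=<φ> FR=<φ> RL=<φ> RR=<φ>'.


duty β = stance ticks per leg = 5
FL: stance ticks = 5; W→S at t=5 → φ=3
FR: stance ticks = 5; W→S at t=6 → φ=2
RL: stance ticks = 5; W→S at t=4 → φ=4
RR: stance ticks = 5; W→S at t=7 → φ=1

duty=5 offsets: FL=3 FR=2 RL=4 RR=1


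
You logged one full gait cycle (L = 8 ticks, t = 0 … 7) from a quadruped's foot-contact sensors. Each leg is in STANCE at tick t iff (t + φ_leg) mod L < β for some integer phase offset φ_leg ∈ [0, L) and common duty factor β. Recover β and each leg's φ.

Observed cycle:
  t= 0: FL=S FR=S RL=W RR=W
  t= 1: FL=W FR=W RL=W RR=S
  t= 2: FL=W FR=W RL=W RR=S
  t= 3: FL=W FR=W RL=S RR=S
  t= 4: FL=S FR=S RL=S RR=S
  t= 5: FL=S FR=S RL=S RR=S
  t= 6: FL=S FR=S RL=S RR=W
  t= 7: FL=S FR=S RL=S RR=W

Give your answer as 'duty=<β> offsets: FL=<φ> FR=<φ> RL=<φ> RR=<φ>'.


duty β = stance ticks per leg = 5
FL: stance ticks = 5; W→S at t=4 → φ=4
FR: stance ticks = 5; W→S at t=4 → φ=4
RL: stance ticks = 5; W→S at t=3 → φ=5
RR: stance ticks = 5; W→S at t=1 → φ=7

duty=5 offsets: FL=4 FR=4 RL=5 RR=7


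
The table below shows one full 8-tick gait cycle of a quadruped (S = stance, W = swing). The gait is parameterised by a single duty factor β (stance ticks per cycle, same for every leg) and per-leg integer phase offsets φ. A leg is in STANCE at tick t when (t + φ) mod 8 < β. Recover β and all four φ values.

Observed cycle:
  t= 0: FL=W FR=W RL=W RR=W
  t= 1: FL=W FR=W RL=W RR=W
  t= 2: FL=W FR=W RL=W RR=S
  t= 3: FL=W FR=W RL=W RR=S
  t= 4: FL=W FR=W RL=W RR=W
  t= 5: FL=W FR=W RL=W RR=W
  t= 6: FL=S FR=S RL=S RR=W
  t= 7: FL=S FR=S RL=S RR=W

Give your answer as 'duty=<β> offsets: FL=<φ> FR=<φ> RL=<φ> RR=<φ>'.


duty β = stance ticks per leg = 2
FL: stance ticks = 2; W→S at t=6 → φ=2
FR: stance ticks = 2; W→S at t=6 → φ=2
RL: stance ticks = 2; W→S at t=6 → φ=2
RR: stance ticks = 2; W→S at t=2 → φ=6

duty=2 offsets: FL=2 FR=2 RL=2 RR=6


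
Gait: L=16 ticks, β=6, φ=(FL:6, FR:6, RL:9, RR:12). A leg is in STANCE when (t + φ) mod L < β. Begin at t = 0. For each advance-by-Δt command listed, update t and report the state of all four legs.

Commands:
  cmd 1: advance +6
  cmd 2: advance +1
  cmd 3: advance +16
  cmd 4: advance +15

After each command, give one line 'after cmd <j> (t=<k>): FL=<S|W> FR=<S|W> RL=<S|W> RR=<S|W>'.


after cmd 1 (t=6): FL=W FR=W RL=W RR=S
after cmd 2 (t=7): FL=W FR=W RL=S RR=S
after cmd 3 (t=23): FL=W FR=W RL=S RR=S
after cmd 4 (t=38): FL=W FR=W RL=W RR=S

start t=0: FL=W FR=W RL=W RR=W
cmd 1: advance +6 → t=6, phase=(12,12,15,2) → FL=W FR=W RL=W RR=S
cmd 2: advance +1 → t=7, phase=(13,13,0,3) → FL=W FR=W RL=S RR=S
cmd 3: advance +16 → t=23, phase=(13,13,0,3) → FL=W FR=W RL=S RR=S
cmd 4: advance +15 → t=38, phase=(12,12,15,2) → FL=W FR=W RL=W RR=S


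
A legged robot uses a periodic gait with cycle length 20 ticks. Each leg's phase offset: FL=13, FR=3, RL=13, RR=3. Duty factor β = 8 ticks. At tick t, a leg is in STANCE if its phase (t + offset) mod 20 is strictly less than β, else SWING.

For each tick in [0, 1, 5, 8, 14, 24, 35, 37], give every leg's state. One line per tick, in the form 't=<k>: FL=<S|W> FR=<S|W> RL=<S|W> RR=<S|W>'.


t=0: FL=W FR=S RL=W RR=S
t=1: FL=W FR=S RL=W RR=S
t=5: FL=W FR=W RL=W RR=W
t=8: FL=S FR=W RL=S RR=W
t=14: FL=S FR=W RL=S RR=W
t=24: FL=W FR=S RL=W RR=S
t=35: FL=W FR=W RL=W RR=W
t=37: FL=W FR=S RL=W RR=S

t=0: phase=(13,3,13,3) vs β=8 → FL=W FR=S RL=W RR=S
t=1: phase=(14,4,14,4) vs β=8 → FL=W FR=S RL=W RR=S
t=5: phase=(18,8,18,8) vs β=8 → FL=W FR=W RL=W RR=W
t=8: phase=(1,11,1,11) vs β=8 → FL=S FR=W RL=S RR=W
t=14: phase=(7,17,7,17) vs β=8 → FL=S FR=W RL=S RR=W
t=24: phase=(17,7,17,7) vs β=8 → FL=W FR=S RL=W RR=S
t=35: phase=(8,18,8,18) vs β=8 → FL=W FR=W RL=W RR=W
t=37: phase=(10,0,10,0) vs β=8 → FL=W FR=S RL=W RR=S


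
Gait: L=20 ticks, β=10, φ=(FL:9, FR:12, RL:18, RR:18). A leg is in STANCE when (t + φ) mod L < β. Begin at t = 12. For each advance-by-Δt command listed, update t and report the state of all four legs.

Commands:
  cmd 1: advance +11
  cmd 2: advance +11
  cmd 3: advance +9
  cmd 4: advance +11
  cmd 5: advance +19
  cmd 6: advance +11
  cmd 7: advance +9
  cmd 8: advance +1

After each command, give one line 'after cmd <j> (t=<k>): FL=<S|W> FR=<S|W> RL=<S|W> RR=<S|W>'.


start t=12: FL=S FR=S RL=W RR=W
cmd 1: advance +11 → t=23, phase=(12,15,1,1) → FL=W FR=W RL=S RR=S
cmd 2: advance +11 → t=34, phase=(3,6,12,12) → FL=S FR=S RL=W RR=W
cmd 3: advance +9 → t=43, phase=(12,15,1,1) → FL=W FR=W RL=S RR=S
cmd 4: advance +11 → t=54, phase=(3,6,12,12) → FL=S FR=S RL=W RR=W
cmd 5: advance +19 → t=73, phase=(2,5,11,11) → FL=S FR=S RL=W RR=W
cmd 6: advance +11 → t=84, phase=(13,16,2,2) → FL=W FR=W RL=S RR=S
cmd 7: advance +9 → t=93, phase=(2,5,11,11) → FL=S FR=S RL=W RR=W
cmd 8: advance +1 → t=94, phase=(3,6,12,12) → FL=S FR=S RL=W RR=W

after cmd 1 (t=23): FL=W FR=W RL=S RR=S
after cmd 2 (t=34): FL=S FR=S RL=W RR=W
after cmd 3 (t=43): FL=W FR=W RL=S RR=S
after cmd 4 (t=54): FL=S FR=S RL=W RR=W
after cmd 5 (t=73): FL=S FR=S RL=W RR=W
after cmd 6 (t=84): FL=W FR=W RL=S RR=S
after cmd 7 (t=93): FL=S FR=S RL=W RR=W
after cmd 8 (t=94): FL=S FR=S RL=W RR=W


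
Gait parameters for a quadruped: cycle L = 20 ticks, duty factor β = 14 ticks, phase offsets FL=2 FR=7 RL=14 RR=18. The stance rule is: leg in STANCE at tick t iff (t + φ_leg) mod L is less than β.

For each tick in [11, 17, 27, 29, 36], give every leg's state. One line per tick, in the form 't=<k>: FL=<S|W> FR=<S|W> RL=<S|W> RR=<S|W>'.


t=11: FL=S FR=W RL=S RR=S
t=17: FL=W FR=S RL=S RR=W
t=27: FL=S FR=W RL=S RR=S
t=29: FL=S FR=W RL=S RR=S
t=36: FL=W FR=S RL=S RR=W

t=11: phase=(13,18,5,9) vs β=14 → FL=S FR=W RL=S RR=S
t=17: phase=(19,4,11,15) vs β=14 → FL=W FR=S RL=S RR=W
t=27: phase=(9,14,1,5) vs β=14 → FL=S FR=W RL=S RR=S
t=29: phase=(11,16,3,7) vs β=14 → FL=S FR=W RL=S RR=S
t=36: phase=(18,3,10,14) vs β=14 → FL=W FR=S RL=S RR=W


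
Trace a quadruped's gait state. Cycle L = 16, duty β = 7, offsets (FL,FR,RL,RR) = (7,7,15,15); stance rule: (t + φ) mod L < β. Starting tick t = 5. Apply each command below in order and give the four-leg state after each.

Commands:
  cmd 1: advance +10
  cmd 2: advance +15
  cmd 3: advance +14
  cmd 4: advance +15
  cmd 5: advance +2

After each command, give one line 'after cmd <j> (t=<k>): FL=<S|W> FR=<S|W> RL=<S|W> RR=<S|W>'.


after cmd 1 (t=15): FL=S FR=S RL=W RR=W
after cmd 2 (t=30): FL=S FR=S RL=W RR=W
after cmd 3 (t=44): FL=S FR=S RL=W RR=W
after cmd 4 (t=59): FL=S FR=S RL=W RR=W
after cmd 5 (t=61): FL=S FR=S RL=W RR=W

start t=5: FL=W FR=W RL=S RR=S
cmd 1: advance +10 → t=15, phase=(6,6,14,14) → FL=S FR=S RL=W RR=W
cmd 2: advance +15 → t=30, phase=(5,5,13,13) → FL=S FR=S RL=W RR=W
cmd 3: advance +14 → t=44, phase=(3,3,11,11) → FL=S FR=S RL=W RR=W
cmd 4: advance +15 → t=59, phase=(2,2,10,10) → FL=S FR=S RL=W RR=W
cmd 5: advance +2 → t=61, phase=(4,4,12,12) → FL=S FR=S RL=W RR=W


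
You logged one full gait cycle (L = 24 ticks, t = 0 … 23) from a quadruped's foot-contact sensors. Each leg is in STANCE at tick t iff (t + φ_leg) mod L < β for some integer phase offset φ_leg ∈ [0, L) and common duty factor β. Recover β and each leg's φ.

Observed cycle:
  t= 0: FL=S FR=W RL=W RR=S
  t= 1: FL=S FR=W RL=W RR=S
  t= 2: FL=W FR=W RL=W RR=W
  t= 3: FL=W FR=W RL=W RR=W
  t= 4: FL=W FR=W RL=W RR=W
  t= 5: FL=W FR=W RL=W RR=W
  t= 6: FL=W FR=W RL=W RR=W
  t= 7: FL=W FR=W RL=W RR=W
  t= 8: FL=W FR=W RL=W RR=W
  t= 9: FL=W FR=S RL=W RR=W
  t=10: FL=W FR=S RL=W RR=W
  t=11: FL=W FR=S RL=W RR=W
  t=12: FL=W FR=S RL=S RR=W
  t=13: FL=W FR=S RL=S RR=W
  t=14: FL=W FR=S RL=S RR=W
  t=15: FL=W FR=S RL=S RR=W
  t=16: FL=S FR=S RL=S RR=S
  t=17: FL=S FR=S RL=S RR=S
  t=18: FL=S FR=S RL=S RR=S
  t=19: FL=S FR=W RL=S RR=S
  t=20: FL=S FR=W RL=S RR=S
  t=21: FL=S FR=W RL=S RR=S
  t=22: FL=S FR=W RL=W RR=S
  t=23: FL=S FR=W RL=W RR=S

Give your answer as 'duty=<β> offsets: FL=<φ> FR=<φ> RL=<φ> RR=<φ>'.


duty β = stance ticks per leg = 10
FL: stance ticks = 10; W→S at t=16 → φ=8
FR: stance ticks = 10; W→S at t=9 → φ=15
RL: stance ticks = 10; W→S at t=12 → φ=12
RR: stance ticks = 10; W→S at t=16 → φ=8

duty=10 offsets: FL=8 FR=15 RL=12 RR=8


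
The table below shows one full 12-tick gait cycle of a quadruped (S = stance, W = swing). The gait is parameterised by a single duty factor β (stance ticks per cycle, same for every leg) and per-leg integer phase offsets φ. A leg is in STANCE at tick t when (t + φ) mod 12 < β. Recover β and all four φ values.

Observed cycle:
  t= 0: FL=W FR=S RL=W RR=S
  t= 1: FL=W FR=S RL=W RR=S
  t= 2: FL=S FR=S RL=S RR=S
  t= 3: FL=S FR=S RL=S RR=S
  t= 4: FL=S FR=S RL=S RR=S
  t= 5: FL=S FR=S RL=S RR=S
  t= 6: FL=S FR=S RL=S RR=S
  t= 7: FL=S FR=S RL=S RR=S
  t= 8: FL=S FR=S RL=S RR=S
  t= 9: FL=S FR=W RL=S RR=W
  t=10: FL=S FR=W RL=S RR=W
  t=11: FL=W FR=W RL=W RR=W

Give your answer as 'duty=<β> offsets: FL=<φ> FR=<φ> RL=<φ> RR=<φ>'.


duty β = stance ticks per leg = 9
FL: stance ticks = 9; W→S at t=2 → φ=10
FR: stance ticks = 9; W→S at t=0 → φ=0
RL: stance ticks = 9; W→S at t=2 → φ=10
RR: stance ticks = 9; W→S at t=0 → φ=0

duty=9 offsets: FL=10 FR=0 RL=10 RR=0


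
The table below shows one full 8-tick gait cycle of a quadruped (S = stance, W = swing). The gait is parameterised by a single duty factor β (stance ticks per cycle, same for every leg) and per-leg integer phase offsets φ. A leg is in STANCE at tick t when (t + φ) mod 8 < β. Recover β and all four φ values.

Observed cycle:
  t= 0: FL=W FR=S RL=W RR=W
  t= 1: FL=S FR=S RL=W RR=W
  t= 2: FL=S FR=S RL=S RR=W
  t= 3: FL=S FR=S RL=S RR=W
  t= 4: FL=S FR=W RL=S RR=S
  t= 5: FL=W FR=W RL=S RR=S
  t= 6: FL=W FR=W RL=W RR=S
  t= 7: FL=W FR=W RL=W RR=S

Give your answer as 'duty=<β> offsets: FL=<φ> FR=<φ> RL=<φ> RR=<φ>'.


duty β = stance ticks per leg = 4
FL: stance ticks = 4; W→S at t=1 → φ=7
FR: stance ticks = 4; W→S at t=0 → φ=0
RL: stance ticks = 4; W→S at t=2 → φ=6
RR: stance ticks = 4; W→S at t=4 → φ=4

duty=4 offsets: FL=7 FR=0 RL=6 RR=4


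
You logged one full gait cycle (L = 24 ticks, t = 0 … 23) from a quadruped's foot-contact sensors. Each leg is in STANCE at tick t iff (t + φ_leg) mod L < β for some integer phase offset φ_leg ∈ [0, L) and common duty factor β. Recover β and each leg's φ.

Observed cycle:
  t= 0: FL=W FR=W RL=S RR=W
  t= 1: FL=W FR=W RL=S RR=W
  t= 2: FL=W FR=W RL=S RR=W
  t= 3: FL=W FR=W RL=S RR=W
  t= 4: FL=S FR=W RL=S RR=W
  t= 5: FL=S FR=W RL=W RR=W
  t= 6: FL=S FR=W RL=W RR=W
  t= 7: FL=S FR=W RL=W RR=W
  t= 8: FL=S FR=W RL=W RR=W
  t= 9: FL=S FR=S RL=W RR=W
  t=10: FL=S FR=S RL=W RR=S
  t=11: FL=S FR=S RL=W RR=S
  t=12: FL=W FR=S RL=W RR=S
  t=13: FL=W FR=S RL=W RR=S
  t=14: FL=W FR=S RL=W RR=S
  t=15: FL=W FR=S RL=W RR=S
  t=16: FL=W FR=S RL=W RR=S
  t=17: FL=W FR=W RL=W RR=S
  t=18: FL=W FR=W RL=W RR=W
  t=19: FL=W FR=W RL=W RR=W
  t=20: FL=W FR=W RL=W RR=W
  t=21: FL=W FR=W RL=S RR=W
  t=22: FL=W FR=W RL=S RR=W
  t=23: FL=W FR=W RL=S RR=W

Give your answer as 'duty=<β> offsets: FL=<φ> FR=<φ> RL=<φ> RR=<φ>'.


duty=8 offsets: FL=20 FR=15 RL=3 RR=14

duty β = stance ticks per leg = 8
FL: stance ticks = 8; W→S at t=4 → φ=20
FR: stance ticks = 8; W→S at t=9 → φ=15
RL: stance ticks = 8; W→S at t=21 → φ=3
RR: stance ticks = 8; W→S at t=10 → φ=14


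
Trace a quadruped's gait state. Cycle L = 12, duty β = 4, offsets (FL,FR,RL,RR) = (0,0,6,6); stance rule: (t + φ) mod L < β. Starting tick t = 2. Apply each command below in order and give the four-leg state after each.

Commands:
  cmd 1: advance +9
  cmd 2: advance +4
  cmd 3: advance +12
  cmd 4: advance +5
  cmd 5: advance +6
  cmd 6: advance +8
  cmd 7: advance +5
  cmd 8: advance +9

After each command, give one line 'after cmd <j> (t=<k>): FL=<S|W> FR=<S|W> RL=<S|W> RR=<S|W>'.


start t=2: FL=S FR=S RL=W RR=W
cmd 1: advance +9 → t=11, phase=(11,11,5,5) → FL=W FR=W RL=W RR=W
cmd 2: advance +4 → t=15, phase=(3,3,9,9) → FL=S FR=S RL=W RR=W
cmd 3: advance +12 → t=27, phase=(3,3,9,9) → FL=S FR=S RL=W RR=W
cmd 4: advance +5 → t=32, phase=(8,8,2,2) → FL=W FR=W RL=S RR=S
cmd 5: advance +6 → t=38, phase=(2,2,8,8) → FL=S FR=S RL=W RR=W
cmd 6: advance +8 → t=46, phase=(10,10,4,4) → FL=W FR=W RL=W RR=W
cmd 7: advance +5 → t=51, phase=(3,3,9,9) → FL=S FR=S RL=W RR=W
cmd 8: advance +9 → t=60, phase=(0,0,6,6) → FL=S FR=S RL=W RR=W

after cmd 1 (t=11): FL=W FR=W RL=W RR=W
after cmd 2 (t=15): FL=S FR=S RL=W RR=W
after cmd 3 (t=27): FL=S FR=S RL=W RR=W
after cmd 4 (t=32): FL=W FR=W RL=S RR=S
after cmd 5 (t=38): FL=S FR=S RL=W RR=W
after cmd 6 (t=46): FL=W FR=W RL=W RR=W
after cmd 7 (t=51): FL=S FR=S RL=W RR=W
after cmd 8 (t=60): FL=S FR=S RL=W RR=W


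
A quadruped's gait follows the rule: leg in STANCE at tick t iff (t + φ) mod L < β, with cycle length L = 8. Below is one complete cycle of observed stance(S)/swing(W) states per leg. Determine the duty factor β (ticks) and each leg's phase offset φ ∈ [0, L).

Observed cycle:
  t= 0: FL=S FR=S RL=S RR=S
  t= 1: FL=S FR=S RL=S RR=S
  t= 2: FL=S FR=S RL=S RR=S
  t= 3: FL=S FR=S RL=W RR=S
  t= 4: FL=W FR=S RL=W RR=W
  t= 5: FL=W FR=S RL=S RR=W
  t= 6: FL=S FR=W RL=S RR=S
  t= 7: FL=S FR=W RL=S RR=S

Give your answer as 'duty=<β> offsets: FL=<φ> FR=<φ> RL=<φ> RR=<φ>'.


duty=6 offsets: FL=2 FR=0 RL=3 RR=2

duty β = stance ticks per leg = 6
FL: stance ticks = 6; W→S at t=6 → φ=2
FR: stance ticks = 6; W→S at t=0 → φ=0
RL: stance ticks = 6; W→S at t=5 → φ=3
RR: stance ticks = 6; W→S at t=6 → φ=2


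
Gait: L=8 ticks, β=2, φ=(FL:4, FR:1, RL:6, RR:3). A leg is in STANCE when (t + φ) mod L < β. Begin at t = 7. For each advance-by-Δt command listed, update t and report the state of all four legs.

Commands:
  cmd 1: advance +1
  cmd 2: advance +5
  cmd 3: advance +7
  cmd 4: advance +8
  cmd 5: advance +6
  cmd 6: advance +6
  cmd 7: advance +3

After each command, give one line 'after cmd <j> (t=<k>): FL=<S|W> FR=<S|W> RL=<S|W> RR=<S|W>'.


start t=7: FL=W FR=S RL=W RR=W
cmd 1: advance +1 → t=8, phase=(4,1,6,3) → FL=W FR=S RL=W RR=W
cmd 2: advance +5 → t=13, phase=(1,6,3,0) → FL=S FR=W RL=W RR=S
cmd 3: advance +7 → t=20, phase=(0,5,2,7) → FL=S FR=W RL=W RR=W
cmd 4: advance +8 → t=28, phase=(0,5,2,7) → FL=S FR=W RL=W RR=W
cmd 5: advance +6 → t=34, phase=(6,3,0,5) → FL=W FR=W RL=S RR=W
cmd 6: advance +6 → t=40, phase=(4,1,6,3) → FL=W FR=S RL=W RR=W
cmd 7: advance +3 → t=43, phase=(7,4,1,6) → FL=W FR=W RL=S RR=W

after cmd 1 (t=8): FL=W FR=S RL=W RR=W
after cmd 2 (t=13): FL=S FR=W RL=W RR=S
after cmd 3 (t=20): FL=S FR=W RL=W RR=W
after cmd 4 (t=28): FL=S FR=W RL=W RR=W
after cmd 5 (t=34): FL=W FR=W RL=S RR=W
after cmd 6 (t=40): FL=W FR=S RL=W RR=W
after cmd 7 (t=43): FL=W FR=W RL=S RR=W


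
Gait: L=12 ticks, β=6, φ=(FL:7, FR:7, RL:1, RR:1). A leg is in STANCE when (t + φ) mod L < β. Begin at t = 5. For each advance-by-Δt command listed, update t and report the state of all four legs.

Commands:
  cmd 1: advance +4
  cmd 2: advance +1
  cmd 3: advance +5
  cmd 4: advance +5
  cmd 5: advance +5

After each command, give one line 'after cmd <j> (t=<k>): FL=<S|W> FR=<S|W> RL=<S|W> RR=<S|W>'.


after cmd 1 (t=9): FL=S FR=S RL=W RR=W
after cmd 2 (t=10): FL=S FR=S RL=W RR=W
after cmd 3 (t=15): FL=W FR=W RL=S RR=S
after cmd 4 (t=20): FL=S FR=S RL=W RR=W
after cmd 5 (t=25): FL=W FR=W RL=S RR=S

start t=5: FL=S FR=S RL=W RR=W
cmd 1: advance +4 → t=9, phase=(4,4,10,10) → FL=S FR=S RL=W RR=W
cmd 2: advance +1 → t=10, phase=(5,5,11,11) → FL=S FR=S RL=W RR=W
cmd 3: advance +5 → t=15, phase=(10,10,4,4) → FL=W FR=W RL=S RR=S
cmd 4: advance +5 → t=20, phase=(3,3,9,9) → FL=S FR=S RL=W RR=W
cmd 5: advance +5 → t=25, phase=(8,8,2,2) → FL=W FR=W RL=S RR=S


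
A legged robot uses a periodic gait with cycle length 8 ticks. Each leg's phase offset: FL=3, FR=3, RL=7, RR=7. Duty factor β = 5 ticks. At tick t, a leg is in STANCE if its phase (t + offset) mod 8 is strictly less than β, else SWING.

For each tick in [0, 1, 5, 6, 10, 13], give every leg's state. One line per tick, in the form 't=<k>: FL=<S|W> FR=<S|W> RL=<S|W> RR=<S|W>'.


t=0: phase=(3,3,7,7) vs β=5 → FL=S FR=S RL=W RR=W
t=1: phase=(4,4,0,0) vs β=5 → FL=S FR=S RL=S RR=S
t=5: phase=(0,0,4,4) vs β=5 → FL=S FR=S RL=S RR=S
t=6: phase=(1,1,5,5) vs β=5 → FL=S FR=S RL=W RR=W
t=10: phase=(5,5,1,1) vs β=5 → FL=W FR=W RL=S RR=S
t=13: phase=(0,0,4,4) vs β=5 → FL=S FR=S RL=S RR=S

t=0: FL=S FR=S RL=W RR=W
t=1: FL=S FR=S RL=S RR=S
t=5: FL=S FR=S RL=S RR=S
t=6: FL=S FR=S RL=W RR=W
t=10: FL=W FR=W RL=S RR=S
t=13: FL=S FR=S RL=S RR=S


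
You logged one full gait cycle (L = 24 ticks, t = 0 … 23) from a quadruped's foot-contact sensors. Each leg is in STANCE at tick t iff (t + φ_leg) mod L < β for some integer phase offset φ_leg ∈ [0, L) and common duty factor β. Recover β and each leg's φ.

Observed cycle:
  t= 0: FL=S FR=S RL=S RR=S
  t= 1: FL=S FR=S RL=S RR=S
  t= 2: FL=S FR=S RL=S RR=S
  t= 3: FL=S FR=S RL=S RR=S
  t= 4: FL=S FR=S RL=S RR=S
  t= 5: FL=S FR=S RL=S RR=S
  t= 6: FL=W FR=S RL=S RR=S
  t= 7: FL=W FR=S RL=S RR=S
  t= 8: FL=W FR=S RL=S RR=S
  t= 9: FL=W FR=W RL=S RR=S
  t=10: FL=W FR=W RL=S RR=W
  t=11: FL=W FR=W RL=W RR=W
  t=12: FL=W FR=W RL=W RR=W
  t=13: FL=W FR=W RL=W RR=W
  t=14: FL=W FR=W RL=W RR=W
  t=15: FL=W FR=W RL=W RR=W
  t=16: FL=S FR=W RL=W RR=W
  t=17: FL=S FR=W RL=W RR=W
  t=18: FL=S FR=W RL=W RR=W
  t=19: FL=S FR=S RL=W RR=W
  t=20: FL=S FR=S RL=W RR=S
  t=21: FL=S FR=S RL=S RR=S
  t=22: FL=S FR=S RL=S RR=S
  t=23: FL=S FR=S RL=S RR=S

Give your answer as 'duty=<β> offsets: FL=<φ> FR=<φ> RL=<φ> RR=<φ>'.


duty=14 offsets: FL=8 FR=5 RL=3 RR=4

duty β = stance ticks per leg = 14
FL: stance ticks = 14; W→S at t=16 → φ=8
FR: stance ticks = 14; W→S at t=19 → φ=5
RL: stance ticks = 14; W→S at t=21 → φ=3
RR: stance ticks = 14; W→S at t=20 → φ=4


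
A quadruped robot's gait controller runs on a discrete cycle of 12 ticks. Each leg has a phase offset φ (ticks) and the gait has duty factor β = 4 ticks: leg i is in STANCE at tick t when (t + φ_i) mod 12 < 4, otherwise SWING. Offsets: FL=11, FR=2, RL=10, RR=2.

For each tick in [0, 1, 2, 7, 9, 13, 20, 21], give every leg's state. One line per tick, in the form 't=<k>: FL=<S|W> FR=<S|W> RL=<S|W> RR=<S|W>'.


t=0: FL=W FR=S RL=W RR=S
t=1: FL=S FR=S RL=W RR=S
t=2: FL=S FR=W RL=S RR=W
t=7: FL=W FR=W RL=W RR=W
t=9: FL=W FR=W RL=W RR=W
t=13: FL=S FR=S RL=W RR=S
t=20: FL=W FR=W RL=W RR=W
t=21: FL=W FR=W RL=W RR=W

t=0: phase=(11,2,10,2) vs β=4 → FL=W FR=S RL=W RR=S
t=1: phase=(0,3,11,3) vs β=4 → FL=S FR=S RL=W RR=S
t=2: phase=(1,4,0,4) vs β=4 → FL=S FR=W RL=S RR=W
t=7: phase=(6,9,5,9) vs β=4 → FL=W FR=W RL=W RR=W
t=9: phase=(8,11,7,11) vs β=4 → FL=W FR=W RL=W RR=W
t=13: phase=(0,3,11,3) vs β=4 → FL=S FR=S RL=W RR=S
t=20: phase=(7,10,6,10) vs β=4 → FL=W FR=W RL=W RR=W
t=21: phase=(8,11,7,11) vs β=4 → FL=W FR=W RL=W RR=W


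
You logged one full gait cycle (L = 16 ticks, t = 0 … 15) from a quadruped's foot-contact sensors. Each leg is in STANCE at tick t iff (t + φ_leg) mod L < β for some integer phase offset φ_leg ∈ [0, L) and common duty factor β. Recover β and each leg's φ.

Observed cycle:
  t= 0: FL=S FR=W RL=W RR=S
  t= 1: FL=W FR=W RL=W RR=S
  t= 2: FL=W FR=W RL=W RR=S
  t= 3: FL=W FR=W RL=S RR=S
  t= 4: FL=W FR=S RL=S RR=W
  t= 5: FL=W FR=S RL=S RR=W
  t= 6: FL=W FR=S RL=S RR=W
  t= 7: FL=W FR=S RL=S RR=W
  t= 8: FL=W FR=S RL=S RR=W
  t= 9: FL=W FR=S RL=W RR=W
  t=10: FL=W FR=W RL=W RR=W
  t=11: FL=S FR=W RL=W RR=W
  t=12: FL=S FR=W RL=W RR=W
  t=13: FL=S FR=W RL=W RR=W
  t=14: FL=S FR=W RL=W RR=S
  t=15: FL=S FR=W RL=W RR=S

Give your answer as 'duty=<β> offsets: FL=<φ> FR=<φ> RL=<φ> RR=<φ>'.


duty=6 offsets: FL=5 FR=12 RL=13 RR=2

duty β = stance ticks per leg = 6
FL: stance ticks = 6; W→S at t=11 → φ=5
FR: stance ticks = 6; W→S at t=4 → φ=12
RL: stance ticks = 6; W→S at t=3 → φ=13
RR: stance ticks = 6; W→S at t=14 → φ=2


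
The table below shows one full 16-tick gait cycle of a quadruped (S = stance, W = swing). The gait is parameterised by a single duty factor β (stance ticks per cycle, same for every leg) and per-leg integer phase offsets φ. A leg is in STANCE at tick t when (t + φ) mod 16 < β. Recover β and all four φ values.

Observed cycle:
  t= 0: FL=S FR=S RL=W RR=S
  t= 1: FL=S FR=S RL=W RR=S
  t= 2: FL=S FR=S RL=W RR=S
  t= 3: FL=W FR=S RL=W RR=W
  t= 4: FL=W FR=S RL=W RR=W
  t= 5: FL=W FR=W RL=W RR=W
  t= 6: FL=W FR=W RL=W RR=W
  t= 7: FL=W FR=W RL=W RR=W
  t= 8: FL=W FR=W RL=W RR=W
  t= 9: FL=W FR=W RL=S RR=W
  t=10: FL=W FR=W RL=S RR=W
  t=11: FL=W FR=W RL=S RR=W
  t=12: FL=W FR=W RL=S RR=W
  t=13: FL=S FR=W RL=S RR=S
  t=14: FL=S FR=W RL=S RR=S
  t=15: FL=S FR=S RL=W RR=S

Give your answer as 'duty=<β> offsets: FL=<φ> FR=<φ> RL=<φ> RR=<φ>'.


duty=6 offsets: FL=3 FR=1 RL=7 RR=3

duty β = stance ticks per leg = 6
FL: stance ticks = 6; W→S at t=13 → φ=3
FR: stance ticks = 6; W→S at t=15 → φ=1
RL: stance ticks = 6; W→S at t=9 → φ=7
RR: stance ticks = 6; W→S at t=13 → φ=3
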